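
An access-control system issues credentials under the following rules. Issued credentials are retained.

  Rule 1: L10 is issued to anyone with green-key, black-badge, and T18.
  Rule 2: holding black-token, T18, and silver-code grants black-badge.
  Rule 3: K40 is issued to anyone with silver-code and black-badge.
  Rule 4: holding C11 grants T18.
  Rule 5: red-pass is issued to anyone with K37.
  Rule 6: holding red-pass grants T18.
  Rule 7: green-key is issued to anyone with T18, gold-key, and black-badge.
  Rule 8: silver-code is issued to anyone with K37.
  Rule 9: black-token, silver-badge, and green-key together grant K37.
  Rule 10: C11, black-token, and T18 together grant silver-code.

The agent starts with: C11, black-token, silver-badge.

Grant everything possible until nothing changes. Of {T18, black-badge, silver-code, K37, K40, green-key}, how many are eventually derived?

4

Holding C11 grants T18 (Rule 4).
Holding C11, black-token, and T18 grants silver-code (Rule 10).
Holding black-token, T18, and silver-code grants black-badge (Rule 2).
Holding silver-code and black-badge grants K40 (Rule 3).
T18: reached.
black-badge: reached.
silver-code: reached.
K37 would need black-token, silver-badge, and green-key (Rule 9), but green-key is never granted.
K40: reached.
green-key would need T18, gold-key, and black-badge (Rule 7), but gold-key is never granted.
Reached: T18, black-badge, silver-code, and K40 — 4 of the 6.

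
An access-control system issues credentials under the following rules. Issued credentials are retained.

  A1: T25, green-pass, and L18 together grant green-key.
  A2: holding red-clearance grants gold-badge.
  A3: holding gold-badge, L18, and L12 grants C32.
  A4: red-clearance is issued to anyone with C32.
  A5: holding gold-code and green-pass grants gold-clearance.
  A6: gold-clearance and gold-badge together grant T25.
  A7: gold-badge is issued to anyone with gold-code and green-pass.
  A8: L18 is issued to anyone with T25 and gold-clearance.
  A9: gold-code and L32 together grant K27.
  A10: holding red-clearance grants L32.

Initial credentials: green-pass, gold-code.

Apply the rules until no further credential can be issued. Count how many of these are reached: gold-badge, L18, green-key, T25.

Holding gold-code and green-pass grants gold-clearance (A5).
Holding gold-code and green-pass grants gold-badge (A7).
Holding gold-clearance and gold-badge grants T25 (A6).
Holding T25 and gold-clearance grants L18 (A8).
Holding T25, green-pass, and L18 grants green-key (A1).
gold-badge: reached.
L18: reached.
green-key: reached.
T25: reached.
All 4 are reached.

4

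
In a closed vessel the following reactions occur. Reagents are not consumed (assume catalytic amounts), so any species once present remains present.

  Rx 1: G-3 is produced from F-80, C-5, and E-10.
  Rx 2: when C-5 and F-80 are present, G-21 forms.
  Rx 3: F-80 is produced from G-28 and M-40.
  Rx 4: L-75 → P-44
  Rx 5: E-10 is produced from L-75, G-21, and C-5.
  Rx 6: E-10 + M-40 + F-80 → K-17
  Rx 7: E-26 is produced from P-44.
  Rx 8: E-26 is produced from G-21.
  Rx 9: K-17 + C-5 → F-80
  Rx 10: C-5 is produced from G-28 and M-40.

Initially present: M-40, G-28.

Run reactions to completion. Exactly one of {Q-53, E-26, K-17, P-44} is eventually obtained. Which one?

G-28 and M-40 present → C-5 forms (Rx 10).
G-28 and M-40 present → F-80 forms (Rx 3).
C-5 and F-80 present → G-21 forms (Rx 2).
G-21 present → E-26 forms (Rx 8).
K-17 would need E-10, M-40, and F-80 (Rx 6), but E-10 never forms. No rule produces Q-53, and it is not given. P-44 would need L-75 (Rx 4), but L-75 never forms.

E-26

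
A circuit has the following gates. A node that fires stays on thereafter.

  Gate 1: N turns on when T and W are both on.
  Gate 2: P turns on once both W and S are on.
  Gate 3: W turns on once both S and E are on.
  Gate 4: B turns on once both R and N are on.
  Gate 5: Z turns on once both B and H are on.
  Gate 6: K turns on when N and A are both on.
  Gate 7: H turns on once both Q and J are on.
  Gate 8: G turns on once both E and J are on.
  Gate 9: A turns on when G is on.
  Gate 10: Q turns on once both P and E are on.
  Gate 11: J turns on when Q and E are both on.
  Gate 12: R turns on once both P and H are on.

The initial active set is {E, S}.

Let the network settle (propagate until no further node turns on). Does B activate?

No

B would need R and N (Gate 4), but N never turns on.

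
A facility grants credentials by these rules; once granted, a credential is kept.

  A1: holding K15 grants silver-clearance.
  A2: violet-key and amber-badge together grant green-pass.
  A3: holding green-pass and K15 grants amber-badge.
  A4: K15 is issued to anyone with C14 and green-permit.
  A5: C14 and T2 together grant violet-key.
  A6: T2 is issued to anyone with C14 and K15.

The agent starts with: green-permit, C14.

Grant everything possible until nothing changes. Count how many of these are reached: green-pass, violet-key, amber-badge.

Holding C14 and green-permit grants K15 (A4).
Holding C14 and K15 grants T2 (A6).
Holding C14 and T2 grants violet-key (A5).
green-pass would need violet-key and amber-badge (A2), but amber-badge is never granted.
violet-key: reached.
amber-badge would need green-pass and K15 (A3), but green-pass is never granted.
Reached: violet-key — 1 of the 3.

1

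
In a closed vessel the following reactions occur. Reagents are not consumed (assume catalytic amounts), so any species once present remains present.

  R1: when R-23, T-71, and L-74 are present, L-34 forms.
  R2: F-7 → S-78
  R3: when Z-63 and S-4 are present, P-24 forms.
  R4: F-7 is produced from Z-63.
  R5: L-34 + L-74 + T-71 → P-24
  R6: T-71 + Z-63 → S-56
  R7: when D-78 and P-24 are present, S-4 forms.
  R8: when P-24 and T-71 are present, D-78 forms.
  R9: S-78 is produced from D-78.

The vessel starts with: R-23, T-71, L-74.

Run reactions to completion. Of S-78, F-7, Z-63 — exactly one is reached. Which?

R-23, T-71, and L-74 present → L-34 forms (R1).
L-34, L-74, and T-71 present → P-24 forms (R5).
P-24 and T-71 present → D-78 forms (R8).
D-78 present → S-78 forms (R9).
F-7 would need Z-63 (R4), but Z-63 never forms. No rule produces Z-63, and it is not given.

S-78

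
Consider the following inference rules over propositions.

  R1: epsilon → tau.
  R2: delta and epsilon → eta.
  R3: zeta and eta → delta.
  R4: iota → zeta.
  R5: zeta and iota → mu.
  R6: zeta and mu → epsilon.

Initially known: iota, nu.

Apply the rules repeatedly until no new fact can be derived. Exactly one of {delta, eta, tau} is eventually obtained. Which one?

tau

iota holds, so zeta follows (R4).
zeta and iota hold, so mu follows (R5).
zeta and mu hold, so epsilon follows (R6).
From epsilon, R1 gives tau.
delta would need zeta and eta (R3), but eta is never established. eta would need delta and epsilon (R2), but delta is never established.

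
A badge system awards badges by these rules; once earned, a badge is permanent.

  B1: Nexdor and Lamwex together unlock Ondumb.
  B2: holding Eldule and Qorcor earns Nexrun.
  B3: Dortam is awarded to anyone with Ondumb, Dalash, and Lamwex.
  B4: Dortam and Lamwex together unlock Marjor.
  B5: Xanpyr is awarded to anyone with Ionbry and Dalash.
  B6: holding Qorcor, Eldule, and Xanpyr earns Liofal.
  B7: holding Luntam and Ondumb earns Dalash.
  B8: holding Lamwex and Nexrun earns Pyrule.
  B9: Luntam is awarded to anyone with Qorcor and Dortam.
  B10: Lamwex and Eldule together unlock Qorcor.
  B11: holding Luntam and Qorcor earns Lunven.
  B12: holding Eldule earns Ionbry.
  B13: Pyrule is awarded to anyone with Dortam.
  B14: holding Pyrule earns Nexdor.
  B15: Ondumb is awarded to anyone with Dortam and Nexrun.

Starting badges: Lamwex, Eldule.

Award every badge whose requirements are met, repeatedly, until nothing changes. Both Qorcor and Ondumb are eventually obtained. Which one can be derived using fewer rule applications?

Qorcor: With Lamwex and Eldule, Qorcor is earned (B10). [1 rule application]
Ondumb: With Lamwex and Eldule, Qorcor is earned (B10). With Eldule and Qorcor, Nexrun is earned (B2). With Lamwex and Nexrun, Pyrule is earned (B8). With Pyrule, Nexdor is earned (B14). With Nexdor and Lamwex, Ondumb is earned (B1). [5 rule applications]
Qorcor needs fewer.

Qorcor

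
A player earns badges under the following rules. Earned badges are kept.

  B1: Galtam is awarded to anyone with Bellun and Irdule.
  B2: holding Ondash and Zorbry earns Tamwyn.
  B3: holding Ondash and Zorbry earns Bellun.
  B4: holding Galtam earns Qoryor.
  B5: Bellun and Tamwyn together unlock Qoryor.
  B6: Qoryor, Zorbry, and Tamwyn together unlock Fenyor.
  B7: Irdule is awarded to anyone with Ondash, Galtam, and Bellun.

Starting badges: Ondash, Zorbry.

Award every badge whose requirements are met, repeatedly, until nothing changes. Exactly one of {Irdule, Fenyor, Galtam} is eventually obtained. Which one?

Fenyor

With Ondash and Zorbry, Bellun is earned (B3).
With Ondash and Zorbry, Tamwyn is earned (B2).
With Bellun and Tamwyn, Qoryor is earned (B5).
With Qoryor, Zorbry, and Tamwyn, Fenyor is earned (B6).
Galtam would need Bellun and Irdule (B1), but Irdule is never earned. Irdule would need Ondash, Galtam, and Bellun (B7), but Galtam is never earned.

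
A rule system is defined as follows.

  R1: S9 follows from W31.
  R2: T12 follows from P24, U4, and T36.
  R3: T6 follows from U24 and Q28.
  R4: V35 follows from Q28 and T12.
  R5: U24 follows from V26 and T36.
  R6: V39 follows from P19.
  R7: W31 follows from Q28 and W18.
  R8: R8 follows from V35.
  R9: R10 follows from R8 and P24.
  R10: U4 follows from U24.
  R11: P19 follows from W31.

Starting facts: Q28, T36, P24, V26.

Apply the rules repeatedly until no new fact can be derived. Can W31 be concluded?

No

W31 would need Q28 and W18 (R7), but W18 is never established.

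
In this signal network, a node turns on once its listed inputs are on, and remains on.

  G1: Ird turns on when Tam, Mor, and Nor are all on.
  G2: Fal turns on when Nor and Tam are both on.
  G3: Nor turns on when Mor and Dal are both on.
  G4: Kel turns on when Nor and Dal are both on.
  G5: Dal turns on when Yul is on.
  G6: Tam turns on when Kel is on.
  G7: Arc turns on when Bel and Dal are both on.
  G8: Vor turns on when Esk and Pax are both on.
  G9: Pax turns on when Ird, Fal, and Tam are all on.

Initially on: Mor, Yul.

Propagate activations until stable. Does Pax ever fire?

Yes

G5: Yul on → Dal on.
G3: Mor and Dal on → Nor on.
Nor and Dal are on, so Kel turns on (G4).
G6: Kel on → Tam on.
Tam, Mor, and Nor are on, so Ird turns on (G1).
G2: Nor and Tam on → Fal on.
Ird, Fal, and Tam are on, so Pax turns on (G9).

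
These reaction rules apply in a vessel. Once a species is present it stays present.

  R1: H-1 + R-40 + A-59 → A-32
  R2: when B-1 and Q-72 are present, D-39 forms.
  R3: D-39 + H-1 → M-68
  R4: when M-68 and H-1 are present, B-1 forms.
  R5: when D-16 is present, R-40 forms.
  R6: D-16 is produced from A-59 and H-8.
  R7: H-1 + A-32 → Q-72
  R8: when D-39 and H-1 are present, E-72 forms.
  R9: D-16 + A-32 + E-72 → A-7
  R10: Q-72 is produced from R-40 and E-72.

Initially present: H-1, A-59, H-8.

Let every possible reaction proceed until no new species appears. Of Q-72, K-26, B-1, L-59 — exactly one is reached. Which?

Q-72

A-59 and H-8 present → D-16 forms (R6).
D-16 present → R-40 forms (R5).
H-1, R-40, and A-59 present → A-32 forms (R1).
H-1 and A-32 present → Q-72 forms (R7).
No rule produces L-59, and it is not given. No rule produces K-26, and it is not given. B-1 would need M-68 and H-1 (R4), but M-68 never forms.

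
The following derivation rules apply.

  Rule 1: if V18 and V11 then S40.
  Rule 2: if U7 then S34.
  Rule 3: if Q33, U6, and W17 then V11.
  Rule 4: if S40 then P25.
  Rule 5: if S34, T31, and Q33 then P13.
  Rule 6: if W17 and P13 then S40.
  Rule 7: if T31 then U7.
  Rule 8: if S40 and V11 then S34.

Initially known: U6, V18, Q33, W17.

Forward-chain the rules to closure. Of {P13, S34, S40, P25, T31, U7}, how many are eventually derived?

From Q33, U6, and W17, Rule 3 gives V11.
From V18 and V11, Rule 1 gives S40.
S40 and V11 hold, so S34 follows (Rule 8).
S40 holds, so P25 follows (Rule 4).
P13 would need S34, T31, and Q33 (Rule 5), but T31 is never established.
S34: reached.
S40: reached.
P25: reached.
No rule produces T31, and it is not given.
U7 would need T31 (Rule 7), but T31 is never established.
Reached: S34, S40, and P25 — 3 of the 6.

3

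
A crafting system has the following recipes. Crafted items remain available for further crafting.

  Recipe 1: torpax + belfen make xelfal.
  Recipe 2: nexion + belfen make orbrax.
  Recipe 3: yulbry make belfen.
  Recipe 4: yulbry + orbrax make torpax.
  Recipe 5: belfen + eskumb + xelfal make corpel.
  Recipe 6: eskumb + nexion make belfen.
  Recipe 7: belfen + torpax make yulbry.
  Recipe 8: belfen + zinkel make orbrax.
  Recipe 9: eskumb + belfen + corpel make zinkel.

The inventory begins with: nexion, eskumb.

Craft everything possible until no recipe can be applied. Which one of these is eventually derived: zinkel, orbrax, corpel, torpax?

eskumb + nexion → belfen (Recipe 6).
Using Recipe 2, nexion and belfen make orbrax.
zinkel would need eskumb, belfen, and corpel (Recipe 9), but corpel is never obtained. torpax would need yulbry and orbrax (Recipe 4), but yulbry is never obtained. corpel would need belfen, eskumb, and xelfal (Recipe 5), but xelfal is never obtained.

orbrax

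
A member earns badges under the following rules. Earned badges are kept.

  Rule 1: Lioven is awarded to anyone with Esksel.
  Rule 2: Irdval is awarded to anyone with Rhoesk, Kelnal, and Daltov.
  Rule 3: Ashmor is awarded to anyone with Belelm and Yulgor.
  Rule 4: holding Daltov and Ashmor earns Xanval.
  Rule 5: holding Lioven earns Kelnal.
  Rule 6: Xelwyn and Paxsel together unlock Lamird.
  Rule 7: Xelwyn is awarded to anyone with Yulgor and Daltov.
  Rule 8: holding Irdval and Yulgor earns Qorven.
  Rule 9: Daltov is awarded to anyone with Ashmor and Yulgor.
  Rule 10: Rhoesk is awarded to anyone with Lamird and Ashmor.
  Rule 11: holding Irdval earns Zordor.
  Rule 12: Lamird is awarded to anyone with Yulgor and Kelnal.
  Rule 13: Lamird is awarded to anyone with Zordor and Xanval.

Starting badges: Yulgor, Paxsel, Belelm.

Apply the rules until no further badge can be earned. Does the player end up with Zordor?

Zordor would need Irdval (Rule 11), but Irdval is never earned.

No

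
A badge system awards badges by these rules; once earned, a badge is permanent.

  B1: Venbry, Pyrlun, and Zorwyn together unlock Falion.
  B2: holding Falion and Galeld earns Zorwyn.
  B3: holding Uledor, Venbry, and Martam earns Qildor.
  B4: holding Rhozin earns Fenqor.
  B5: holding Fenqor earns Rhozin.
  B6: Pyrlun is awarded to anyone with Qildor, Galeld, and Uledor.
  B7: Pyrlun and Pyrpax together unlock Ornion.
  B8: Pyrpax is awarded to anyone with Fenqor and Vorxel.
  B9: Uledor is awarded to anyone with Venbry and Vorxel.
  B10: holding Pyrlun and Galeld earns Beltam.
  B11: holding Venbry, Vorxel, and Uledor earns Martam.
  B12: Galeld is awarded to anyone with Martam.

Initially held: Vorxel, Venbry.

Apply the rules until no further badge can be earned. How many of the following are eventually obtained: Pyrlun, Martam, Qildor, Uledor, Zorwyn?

4

With Venbry and Vorxel, Uledor is earned (B9).
With Venbry, Vorxel, and Uledor, Martam is earned (B11).
With Martam, Galeld is earned (B12).
With Uledor, Venbry, and Martam, Qildor is earned (B3).
With Qildor, Galeld, and Uledor, Pyrlun is earned (B6).
Pyrlun: reached.
Martam: reached.
Qildor: reached.
Uledor: reached.
Zorwyn would need Falion and Galeld (B2), but Falion is never earned.
Reached: Pyrlun, Martam, Qildor, and Uledor — 4 of the 5.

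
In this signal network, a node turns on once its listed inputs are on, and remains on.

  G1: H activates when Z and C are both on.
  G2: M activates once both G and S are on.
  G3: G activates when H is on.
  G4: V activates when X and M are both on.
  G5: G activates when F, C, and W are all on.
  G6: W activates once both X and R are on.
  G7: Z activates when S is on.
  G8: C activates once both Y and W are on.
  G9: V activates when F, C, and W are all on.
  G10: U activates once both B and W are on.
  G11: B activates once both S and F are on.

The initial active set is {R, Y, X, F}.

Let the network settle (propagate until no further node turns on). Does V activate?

Yes

G6: X and R on → W on.
G8: Y and W on → C on.
G9: F, C, and W on → V on.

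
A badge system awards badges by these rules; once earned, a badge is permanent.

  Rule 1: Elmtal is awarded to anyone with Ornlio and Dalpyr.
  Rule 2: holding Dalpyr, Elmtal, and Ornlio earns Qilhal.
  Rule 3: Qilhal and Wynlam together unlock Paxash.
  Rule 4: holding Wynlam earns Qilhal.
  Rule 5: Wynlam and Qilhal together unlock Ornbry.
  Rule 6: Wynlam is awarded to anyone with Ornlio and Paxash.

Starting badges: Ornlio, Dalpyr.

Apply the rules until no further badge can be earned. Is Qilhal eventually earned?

Yes

With Ornlio and Dalpyr, Elmtal is earned (Rule 1).
With Dalpyr, Elmtal, and Ornlio, Qilhal is earned (Rule 2).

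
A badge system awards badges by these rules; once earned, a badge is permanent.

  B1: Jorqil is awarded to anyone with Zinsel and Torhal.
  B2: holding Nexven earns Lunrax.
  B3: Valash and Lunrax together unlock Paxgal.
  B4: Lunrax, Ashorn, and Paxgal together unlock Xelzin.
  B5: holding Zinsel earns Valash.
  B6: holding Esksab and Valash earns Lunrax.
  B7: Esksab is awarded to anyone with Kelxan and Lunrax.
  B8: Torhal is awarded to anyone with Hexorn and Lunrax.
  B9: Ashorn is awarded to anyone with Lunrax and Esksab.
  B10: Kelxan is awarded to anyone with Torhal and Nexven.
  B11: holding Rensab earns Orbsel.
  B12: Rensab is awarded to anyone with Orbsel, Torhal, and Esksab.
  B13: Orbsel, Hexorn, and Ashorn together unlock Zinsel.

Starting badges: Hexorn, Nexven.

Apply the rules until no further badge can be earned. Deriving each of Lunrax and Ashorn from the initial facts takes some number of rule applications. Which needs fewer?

Lunrax

Lunrax: With Nexven, Lunrax is earned (B2). [1 rule application]
Ashorn: With Nexven, Lunrax is earned (B2). With Hexorn and Lunrax, Torhal is earned (B8). With Torhal and Nexven, Kelxan is earned (B10). With Kelxan and Lunrax, Esksab is earned (B7). With Lunrax and Esksab, Ashorn is earned (B9). [5 rule applications]
Lunrax needs fewer.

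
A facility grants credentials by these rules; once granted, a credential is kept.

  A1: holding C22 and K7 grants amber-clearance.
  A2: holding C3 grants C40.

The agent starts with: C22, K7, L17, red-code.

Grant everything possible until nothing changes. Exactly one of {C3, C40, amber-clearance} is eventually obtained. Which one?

Holding C22 and K7 grants amber-clearance (A1).
No rule produces C3, and it is not given. C40 would need C3 (A2), but C3 is never granted.

amber-clearance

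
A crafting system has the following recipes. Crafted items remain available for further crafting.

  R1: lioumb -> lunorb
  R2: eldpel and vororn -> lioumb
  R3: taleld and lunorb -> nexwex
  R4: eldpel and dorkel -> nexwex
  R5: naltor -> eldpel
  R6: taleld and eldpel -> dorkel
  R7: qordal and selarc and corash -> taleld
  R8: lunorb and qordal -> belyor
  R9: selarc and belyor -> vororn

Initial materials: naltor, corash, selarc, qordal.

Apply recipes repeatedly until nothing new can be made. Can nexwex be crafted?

Yes

Using R7, qordal, selarc, and corash make taleld.
Using R5, naltor makes eldpel.
Using R6, taleld and eldpel make dorkel.
Using R4, eldpel and dorkel make nexwex.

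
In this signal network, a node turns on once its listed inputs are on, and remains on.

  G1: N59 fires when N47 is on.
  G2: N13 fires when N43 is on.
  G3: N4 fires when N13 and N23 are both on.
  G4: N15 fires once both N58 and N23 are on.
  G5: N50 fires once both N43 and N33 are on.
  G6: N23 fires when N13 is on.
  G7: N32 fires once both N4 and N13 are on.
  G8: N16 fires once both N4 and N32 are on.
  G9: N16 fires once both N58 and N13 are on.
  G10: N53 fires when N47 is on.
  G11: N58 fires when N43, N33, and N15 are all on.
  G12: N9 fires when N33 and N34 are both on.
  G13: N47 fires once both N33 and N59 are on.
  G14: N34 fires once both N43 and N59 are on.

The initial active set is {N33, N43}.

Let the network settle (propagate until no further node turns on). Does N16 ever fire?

Yes

G2: N43 on → N13 on.
N13 is on, so N23 fires (G6).
G3: N13 and N23 on → N4 on.
G7: N4 and N13 on → N32 on.
N4 and N32 are on, so N16 fires (G8).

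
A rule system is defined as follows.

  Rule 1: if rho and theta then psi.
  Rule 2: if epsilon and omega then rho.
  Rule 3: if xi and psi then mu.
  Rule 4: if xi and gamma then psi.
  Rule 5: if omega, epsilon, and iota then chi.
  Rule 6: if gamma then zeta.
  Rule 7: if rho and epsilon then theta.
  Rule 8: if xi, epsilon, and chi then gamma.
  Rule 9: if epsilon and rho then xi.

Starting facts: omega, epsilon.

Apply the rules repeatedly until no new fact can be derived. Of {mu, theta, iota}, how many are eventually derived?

epsilon and omega hold, so rho follows (Rule 2).
From epsilon and rho, Rule 9 gives xi.
rho and epsilon hold, so theta follows (Rule 7).
From rho and theta, Rule 1 gives psi.
From xi and psi, Rule 3 gives mu.
mu: reached.
theta: reached.
No rule produces iota, and it is not given.
Reached: mu and theta — 2 of the 3.

2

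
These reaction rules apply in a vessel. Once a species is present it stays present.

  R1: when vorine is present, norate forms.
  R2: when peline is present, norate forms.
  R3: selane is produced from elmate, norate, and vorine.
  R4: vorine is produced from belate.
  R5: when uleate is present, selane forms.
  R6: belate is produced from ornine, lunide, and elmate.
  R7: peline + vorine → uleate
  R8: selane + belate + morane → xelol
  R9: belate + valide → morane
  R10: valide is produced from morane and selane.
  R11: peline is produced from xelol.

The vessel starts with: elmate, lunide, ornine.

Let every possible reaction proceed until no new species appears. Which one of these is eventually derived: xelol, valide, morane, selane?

ornine, lunide, and elmate present → belate forms (R6).
belate present → vorine forms (R4).
vorine present → norate forms (R1).
elmate, norate, and vorine present → selane forms (R3).
morane would need belate and valide (R9), but valide never forms. valide would need morane and selane (R10), but morane never forms. xelol would need selane, belate, and morane (R8), but morane never forms.

selane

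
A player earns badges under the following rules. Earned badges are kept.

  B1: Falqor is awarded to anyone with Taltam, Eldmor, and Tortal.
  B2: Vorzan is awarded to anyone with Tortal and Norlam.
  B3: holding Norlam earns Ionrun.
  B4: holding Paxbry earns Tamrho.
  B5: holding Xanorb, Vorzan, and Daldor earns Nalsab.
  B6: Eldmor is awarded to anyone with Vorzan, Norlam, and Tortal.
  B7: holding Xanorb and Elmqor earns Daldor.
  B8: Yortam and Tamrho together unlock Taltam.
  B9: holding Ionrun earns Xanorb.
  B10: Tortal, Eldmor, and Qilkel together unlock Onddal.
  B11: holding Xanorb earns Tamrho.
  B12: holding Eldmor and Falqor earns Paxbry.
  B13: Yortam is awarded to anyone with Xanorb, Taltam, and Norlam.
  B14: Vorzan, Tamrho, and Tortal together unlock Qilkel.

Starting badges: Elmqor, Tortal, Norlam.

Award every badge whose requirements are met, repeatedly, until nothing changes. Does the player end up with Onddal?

Yes

With Tortal and Norlam, Vorzan is earned (B2).
With Norlam, Ionrun is earned (B3).
With Ionrun, Xanorb is earned (B9).
With Vorzan, Norlam, and Tortal, Eldmor is earned (B6).
With Xanorb, Tamrho is earned (B11).
With Vorzan, Tamrho, and Tortal, Qilkel is earned (B14).
With Tortal, Eldmor, and Qilkel, Onddal is earned (B10).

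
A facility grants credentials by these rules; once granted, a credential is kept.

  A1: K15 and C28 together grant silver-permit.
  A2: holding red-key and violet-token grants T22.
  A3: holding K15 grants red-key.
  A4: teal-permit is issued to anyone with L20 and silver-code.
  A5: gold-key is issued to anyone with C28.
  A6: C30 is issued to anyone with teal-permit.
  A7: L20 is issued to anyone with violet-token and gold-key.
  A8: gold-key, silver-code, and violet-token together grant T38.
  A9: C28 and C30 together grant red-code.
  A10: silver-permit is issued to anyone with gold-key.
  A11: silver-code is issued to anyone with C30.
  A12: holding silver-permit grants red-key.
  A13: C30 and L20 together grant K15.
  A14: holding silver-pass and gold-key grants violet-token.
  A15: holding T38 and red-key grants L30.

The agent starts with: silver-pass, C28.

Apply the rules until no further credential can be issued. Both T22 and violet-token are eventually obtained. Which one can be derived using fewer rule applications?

violet-token: Holding C28 grants gold-key (A5). Holding silver-pass and gold-key grants violet-token (A14). [2 rule applications]
T22: Holding C28 grants gold-key (A5). Holding silver-pass and gold-key grants violet-token (A14). Holding gold-key grants silver-permit (A10). Holding silver-permit grants red-key (A12). Holding red-key and violet-token grants T22 (A2). [5 rule applications]
violet-token needs fewer.

violet-token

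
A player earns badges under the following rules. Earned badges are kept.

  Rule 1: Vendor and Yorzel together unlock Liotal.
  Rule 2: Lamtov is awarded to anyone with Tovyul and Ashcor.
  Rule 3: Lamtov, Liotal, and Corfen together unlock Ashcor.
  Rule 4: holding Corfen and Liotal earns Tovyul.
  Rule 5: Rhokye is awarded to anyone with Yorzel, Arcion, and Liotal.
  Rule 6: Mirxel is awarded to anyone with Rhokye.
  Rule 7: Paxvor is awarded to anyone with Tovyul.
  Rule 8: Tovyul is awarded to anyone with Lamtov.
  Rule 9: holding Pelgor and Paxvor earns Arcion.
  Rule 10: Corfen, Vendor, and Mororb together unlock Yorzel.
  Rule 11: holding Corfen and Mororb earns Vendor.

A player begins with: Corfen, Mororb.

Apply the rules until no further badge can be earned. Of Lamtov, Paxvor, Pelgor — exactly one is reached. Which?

Paxvor

With Corfen and Mororb, Vendor is earned (Rule 11).
With Corfen, Vendor, and Mororb, Yorzel is earned (Rule 10).
With Vendor and Yorzel, Liotal is earned (Rule 1).
With Corfen and Liotal, Tovyul is earned (Rule 4).
With Tovyul, Paxvor is earned (Rule 7).
Lamtov would need Tovyul and Ashcor (Rule 2), but Ashcor is never earned. No rule produces Pelgor, and it is not given.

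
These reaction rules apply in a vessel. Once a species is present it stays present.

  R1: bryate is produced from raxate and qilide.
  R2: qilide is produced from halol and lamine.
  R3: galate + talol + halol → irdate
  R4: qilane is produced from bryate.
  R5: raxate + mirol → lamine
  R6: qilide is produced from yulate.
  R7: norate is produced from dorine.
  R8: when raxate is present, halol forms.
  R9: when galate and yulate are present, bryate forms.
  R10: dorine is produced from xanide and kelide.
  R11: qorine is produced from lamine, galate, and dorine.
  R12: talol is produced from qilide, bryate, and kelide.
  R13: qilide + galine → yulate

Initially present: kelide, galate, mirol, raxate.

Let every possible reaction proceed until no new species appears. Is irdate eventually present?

raxate present → halol forms (R8).
raxate and mirol present → lamine forms (R5).
halol and lamine present → qilide forms (R2).
raxate and qilide present → bryate forms (R1).
qilide, bryate, and kelide present → talol forms (R12).
galate, talol, and halol present → irdate forms (R3).

Yes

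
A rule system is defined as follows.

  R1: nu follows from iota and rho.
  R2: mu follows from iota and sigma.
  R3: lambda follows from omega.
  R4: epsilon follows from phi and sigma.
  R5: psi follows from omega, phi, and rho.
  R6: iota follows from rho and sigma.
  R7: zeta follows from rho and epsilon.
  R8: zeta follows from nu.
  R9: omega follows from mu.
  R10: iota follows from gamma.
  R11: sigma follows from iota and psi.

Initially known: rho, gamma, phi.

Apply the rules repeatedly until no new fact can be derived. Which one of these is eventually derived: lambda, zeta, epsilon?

gamma holds, so iota follows (R10).
iota and rho hold, so nu follows (R1).
From nu, R8 gives zeta.
epsilon would need phi and sigma (R4), but sigma is never established. lambda would need omega (R3), but omega is never established.

zeta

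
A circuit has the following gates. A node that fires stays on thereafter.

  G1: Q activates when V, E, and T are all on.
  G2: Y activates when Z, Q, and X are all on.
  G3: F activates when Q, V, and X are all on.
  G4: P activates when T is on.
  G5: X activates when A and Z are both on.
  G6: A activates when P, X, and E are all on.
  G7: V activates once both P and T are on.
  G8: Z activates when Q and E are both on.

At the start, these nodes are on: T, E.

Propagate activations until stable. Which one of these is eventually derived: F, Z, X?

G4: T on → P on.
G7: P and T on → V on.
V, E, and T are on, so Q activates (G1).
Q and E are on, so Z activates (G8).
X would need A and Z (G5), but A never turns on. F would need Q, V, and X (G3), but X never turns on.

Z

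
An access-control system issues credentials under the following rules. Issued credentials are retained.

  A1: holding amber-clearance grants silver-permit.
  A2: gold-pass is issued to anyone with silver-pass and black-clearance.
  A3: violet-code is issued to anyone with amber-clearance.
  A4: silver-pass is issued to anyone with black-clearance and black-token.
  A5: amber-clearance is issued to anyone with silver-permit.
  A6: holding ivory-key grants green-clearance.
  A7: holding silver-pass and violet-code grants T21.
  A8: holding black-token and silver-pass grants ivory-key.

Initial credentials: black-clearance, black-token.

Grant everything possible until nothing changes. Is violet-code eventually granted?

No

violet-code would need amber-clearance (A3), but amber-clearance is never granted.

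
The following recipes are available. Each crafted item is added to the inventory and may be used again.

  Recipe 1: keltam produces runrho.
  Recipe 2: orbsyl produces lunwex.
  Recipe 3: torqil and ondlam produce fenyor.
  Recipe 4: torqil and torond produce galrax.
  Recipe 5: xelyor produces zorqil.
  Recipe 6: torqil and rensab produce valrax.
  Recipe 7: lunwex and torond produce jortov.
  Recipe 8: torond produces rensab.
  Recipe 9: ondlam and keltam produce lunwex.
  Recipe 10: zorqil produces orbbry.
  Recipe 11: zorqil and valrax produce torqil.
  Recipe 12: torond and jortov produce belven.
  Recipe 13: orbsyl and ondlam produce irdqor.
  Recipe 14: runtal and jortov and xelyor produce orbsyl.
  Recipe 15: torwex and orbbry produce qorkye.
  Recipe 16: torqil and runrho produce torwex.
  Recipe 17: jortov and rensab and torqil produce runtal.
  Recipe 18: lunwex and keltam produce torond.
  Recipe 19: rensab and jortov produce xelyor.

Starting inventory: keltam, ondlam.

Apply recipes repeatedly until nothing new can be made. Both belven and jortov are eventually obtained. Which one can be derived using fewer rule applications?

jortov

jortov: Using Recipe 9, ondlam and keltam make lunwex. Using Recipe 18, lunwex and keltam make torond. Using Recipe 7, lunwex and torond make jortov. [3 rule applications]
belven: Using Recipe 9, ondlam and keltam make lunwex. Using Recipe 18, lunwex and keltam make torond. Using Recipe 7, lunwex and torond make jortov. torond and jortov → belven (Recipe 12). [4 rule applications]
jortov needs fewer.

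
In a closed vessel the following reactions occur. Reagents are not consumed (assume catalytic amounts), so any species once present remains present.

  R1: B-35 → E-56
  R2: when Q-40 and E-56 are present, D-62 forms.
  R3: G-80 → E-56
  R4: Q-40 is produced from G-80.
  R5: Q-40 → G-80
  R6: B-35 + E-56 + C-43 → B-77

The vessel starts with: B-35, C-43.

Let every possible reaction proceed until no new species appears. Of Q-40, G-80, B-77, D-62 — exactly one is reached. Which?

B-35 present → E-56 forms (R1).
B-35, E-56, and C-43 present → B-77 forms (R6).
D-62 would need Q-40 and E-56 (R2), but Q-40 never forms. G-80 would need Q-40 (R5), but Q-40 never forms. Q-40 would need G-80 (R4), but G-80 never forms.

B-77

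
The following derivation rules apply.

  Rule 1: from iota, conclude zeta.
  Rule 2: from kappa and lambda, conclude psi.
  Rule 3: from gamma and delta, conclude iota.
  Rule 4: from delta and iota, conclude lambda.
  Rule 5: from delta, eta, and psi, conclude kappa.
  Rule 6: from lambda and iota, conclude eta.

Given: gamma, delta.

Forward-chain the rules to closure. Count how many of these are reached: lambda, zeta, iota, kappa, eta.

4

gamma and delta hold, so iota follows (Rule 3).
delta and iota hold, so lambda follows (Rule 4).
From iota, Rule 1 gives zeta.
From lambda and iota, Rule 6 gives eta.
lambda: reached.
zeta: reached.
iota: reached.
kappa would need delta, eta, and psi (Rule 5), but psi is never established.
eta: reached.
Reached: lambda, zeta, iota, and eta — 4 of the 5.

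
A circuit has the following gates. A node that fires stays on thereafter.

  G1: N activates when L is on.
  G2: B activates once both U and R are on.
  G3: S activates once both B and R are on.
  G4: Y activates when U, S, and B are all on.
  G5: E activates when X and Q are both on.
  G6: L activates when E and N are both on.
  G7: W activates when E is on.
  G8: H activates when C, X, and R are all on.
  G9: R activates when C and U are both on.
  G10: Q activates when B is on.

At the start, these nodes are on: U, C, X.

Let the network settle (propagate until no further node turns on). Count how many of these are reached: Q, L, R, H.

G9: C and U on → R on.
G8: C, X, and R on → H on.
U and R are on, so B activates (G2).
G10: B on → Q on.
Q: reached.
L would need E and N (G6), but N never turns on.
R: reached.
H: reached.
Reached: Q, R, and H — 3 of the 4.

3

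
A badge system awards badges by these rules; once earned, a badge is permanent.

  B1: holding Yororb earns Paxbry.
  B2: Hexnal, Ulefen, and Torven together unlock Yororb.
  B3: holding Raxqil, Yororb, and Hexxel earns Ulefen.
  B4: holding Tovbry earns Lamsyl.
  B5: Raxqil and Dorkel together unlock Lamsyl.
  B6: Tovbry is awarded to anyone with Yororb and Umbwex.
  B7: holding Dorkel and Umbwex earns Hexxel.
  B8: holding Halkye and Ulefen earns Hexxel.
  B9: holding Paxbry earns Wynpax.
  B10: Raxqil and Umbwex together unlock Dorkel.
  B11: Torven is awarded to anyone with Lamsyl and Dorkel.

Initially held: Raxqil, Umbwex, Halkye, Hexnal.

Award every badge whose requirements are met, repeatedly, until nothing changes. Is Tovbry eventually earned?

Tovbry would need Yororb and Umbwex (B6), but Yororb is never earned.

No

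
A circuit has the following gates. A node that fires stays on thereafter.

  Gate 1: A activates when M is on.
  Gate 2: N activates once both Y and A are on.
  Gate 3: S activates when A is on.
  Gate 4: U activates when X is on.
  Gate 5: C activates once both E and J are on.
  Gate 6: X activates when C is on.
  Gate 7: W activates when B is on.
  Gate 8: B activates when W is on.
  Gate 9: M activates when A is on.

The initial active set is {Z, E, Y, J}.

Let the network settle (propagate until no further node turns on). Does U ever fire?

Gate 5: E and J on → C on.
Gate 6: C on → X on.
X is on, so U activates (Gate 4).

Yes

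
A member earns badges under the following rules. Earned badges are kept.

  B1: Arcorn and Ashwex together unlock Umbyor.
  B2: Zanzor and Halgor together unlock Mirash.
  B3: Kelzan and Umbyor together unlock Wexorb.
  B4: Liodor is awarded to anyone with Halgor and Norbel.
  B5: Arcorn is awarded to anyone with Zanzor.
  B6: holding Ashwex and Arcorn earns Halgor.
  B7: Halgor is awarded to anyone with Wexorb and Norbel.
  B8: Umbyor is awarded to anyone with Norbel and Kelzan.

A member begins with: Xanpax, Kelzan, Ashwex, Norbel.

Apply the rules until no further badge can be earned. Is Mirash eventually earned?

Mirash would need Zanzor and Halgor (B2), but Zanzor is never earned.

No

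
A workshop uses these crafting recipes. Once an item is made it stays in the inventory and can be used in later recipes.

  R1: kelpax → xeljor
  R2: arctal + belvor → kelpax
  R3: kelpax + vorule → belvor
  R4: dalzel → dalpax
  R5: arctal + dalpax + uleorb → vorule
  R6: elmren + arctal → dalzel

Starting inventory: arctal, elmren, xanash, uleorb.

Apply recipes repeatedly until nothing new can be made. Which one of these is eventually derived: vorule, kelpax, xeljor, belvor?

elmren + arctal → dalzel (R6).
Using R4, dalzel makes dalpax.
arctal + dalpax + uleorb → vorule (R5).
belvor would need kelpax and vorule (R3), but kelpax is never obtained. xeljor would need kelpax (R1), but kelpax is never obtained. kelpax would need arctal and belvor (R2), but belvor is never obtained.

vorule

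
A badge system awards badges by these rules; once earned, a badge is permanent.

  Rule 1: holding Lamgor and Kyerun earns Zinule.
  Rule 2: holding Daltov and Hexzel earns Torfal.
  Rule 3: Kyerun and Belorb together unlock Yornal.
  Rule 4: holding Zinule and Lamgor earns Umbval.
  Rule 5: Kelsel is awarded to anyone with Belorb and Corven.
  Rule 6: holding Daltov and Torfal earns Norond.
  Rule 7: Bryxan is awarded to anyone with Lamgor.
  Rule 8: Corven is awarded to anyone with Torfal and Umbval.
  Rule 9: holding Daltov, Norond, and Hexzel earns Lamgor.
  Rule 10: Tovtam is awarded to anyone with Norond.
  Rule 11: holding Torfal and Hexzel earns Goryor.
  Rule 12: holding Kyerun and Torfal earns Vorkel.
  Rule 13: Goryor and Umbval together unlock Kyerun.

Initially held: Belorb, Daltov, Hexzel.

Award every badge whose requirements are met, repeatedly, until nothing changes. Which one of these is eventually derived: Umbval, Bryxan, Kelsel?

With Daltov and Hexzel, Torfal is earned (Rule 2).
With Daltov and Torfal, Norond is earned (Rule 6).
With Daltov, Norond, and Hexzel, Lamgor is earned (Rule 9).
With Lamgor, Bryxan is earned (Rule 7).
Kelsel would need Belorb and Corven (Rule 5), but Corven is never earned. Umbval would need Zinule and Lamgor (Rule 4), but Zinule is never earned.

Bryxan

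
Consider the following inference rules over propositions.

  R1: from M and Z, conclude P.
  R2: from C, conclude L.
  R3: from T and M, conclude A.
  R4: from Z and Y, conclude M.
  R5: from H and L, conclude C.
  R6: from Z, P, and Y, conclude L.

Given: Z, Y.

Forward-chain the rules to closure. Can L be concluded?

Yes

From Z and Y, R4 gives M.
From M and Z, R1 gives P.
From Z, P, and Y, R6 gives L.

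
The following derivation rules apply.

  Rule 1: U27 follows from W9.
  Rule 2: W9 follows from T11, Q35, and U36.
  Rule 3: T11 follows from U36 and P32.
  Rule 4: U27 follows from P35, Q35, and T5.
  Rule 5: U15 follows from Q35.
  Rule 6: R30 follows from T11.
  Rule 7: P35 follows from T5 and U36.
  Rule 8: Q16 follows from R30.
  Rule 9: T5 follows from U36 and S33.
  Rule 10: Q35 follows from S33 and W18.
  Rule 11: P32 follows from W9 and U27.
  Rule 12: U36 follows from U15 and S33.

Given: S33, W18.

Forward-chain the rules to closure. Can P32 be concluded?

P32 would need W9 and U27 (Rule 11), but W9 is never established.

No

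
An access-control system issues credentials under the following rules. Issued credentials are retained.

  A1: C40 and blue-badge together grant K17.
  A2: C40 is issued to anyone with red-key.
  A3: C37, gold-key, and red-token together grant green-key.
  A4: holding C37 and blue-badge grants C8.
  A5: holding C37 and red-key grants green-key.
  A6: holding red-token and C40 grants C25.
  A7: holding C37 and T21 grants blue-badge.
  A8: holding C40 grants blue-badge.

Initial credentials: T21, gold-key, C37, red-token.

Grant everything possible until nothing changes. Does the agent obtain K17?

K17 would need C40 and blue-badge (A1), but C40 is never granted.

No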